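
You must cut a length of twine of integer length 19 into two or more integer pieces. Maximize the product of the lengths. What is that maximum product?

Let f[k] be the best product for length k (with at least one cut). For each first piece i, the rest contributes max(k−i, f[k−i]).
f[2] = 1·max(1,0) = 1·1 = 1
f[3] = max(1·2, 2·1) = 2
f[4] = max(1·3, 2·2, 3·1) = 4
f[5] = max(1·4, 2·3, 3·2, 4·1) = 6
f[6] = max(1·6, 2·4, 3·3, 4·2, 5·1) = 9
f[7] = max(1·9, 2·6, 3·4, 4·3, 5·2, 6·1) = 12
f[8] = max(1·12, 2·9, 3·6, …, 6·2, 7·1) = 18
f[9] = max(1·18, 2·12, 3·9, …, 7·2, 8·1) = 27
f[10] = max(1·27, 2·18, 3·12, …, 8·2, 9·1) = 36
f[11] = max(1·36, 2·27, 3·18, …, 9·2, 10·1) = 54
f[12] = max(1·54, 2·36, 3·27, …, 10·2, 11·1) = 81
f[13] = max(1·81, 2·54, 3·36, …, 11·2, 12·1) = 108
f[14] = max(1·108, 2·81, 3·54, …, 12·2, 13·1) = 162
f[15] = max(1·162, 2·108, 3·81, …, 13·2, 14·1) = 243
f[16] = max(1·243, 2·162, 3·108, …, 14·2, 15·1) = 324
f[17] = max(1·324, 2·243, 3·162, …, 15·2, 16·1) = 486
f[18] = max(1·486, 2·324, 3·243, …, 16·2, 17·1) = 729
f[19] = max(1·729, 2·486, 3·324, …, 17·2, 18·1) = 972
One optimal split: 3 + 3 + 3 + 3 + 3 + 2 + 2; product 3·3·3·3·3·2·2 = 972.

972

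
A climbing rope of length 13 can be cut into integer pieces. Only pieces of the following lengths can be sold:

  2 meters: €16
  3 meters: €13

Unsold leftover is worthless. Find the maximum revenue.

96

Consider every possible first cut. r[k] is the best of p[i]+r[k−i] over all sellable i≤k.
r[1] = 0
r[2] = 16
r[3] = max(16+0, 13+0) = 16
r[4] = max(16+16, 13+0) = 32
r[5] = max(16+16, 13+16) = 32
r[6] = max(16+32, 13+16) = 48
r[7] = max(16+32, 13+32) = 48
r[8] = max(16+48, 13+32) = 64
r[9] = max(16+48, 13+48) = 64
r[10] = max(16+64, 13+48) = 80
r[11] = max(16+64, 13+64) = 80
r[12] = max(16+80, 13+64) = 96
r[13] = max(16+80, 13+80) = 96
One optimal cutting: pieces 2 + 2 + 2 + 2 + 2 + 2 with 1 meter of scrap → €96.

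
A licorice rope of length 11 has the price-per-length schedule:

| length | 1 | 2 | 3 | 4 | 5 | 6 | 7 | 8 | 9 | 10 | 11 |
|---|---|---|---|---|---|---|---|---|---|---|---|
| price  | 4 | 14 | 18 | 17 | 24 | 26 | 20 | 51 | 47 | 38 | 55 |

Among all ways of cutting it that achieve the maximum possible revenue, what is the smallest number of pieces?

Build r[k] bottom-up: r[k] = max over allowed piece i of (p[i] + r[k−i]).
r[1] = 4
r[2] = 14
r[3] = 18  (first piece 1, then r[2]=14)
r[4] = 28  (first piece 2, then r[2]=14)
r[5] = 32  (first piece 1, then r[4]=28)
r[6] = 42  (first piece 2, then r[4]=28)
r[7] = 46  (first piece 1, then r[6]=42)
r[8] = 56  (first piece 2, then r[6]=42)
r[9] = 60  (first piece 1, then r[8]=56)
r[10] = 70  (first piece 2, then r[8]=56)
r[11] = 74  (first piece 1, then r[10]=70)
Maximum revenue is ¢74.
Now minimize piece count subject to staying optimal: for each k, pieces[k] = 1 + min over i with p[i]+r[k−i]=r[k] of pieces[k−i].
pieces[8] = 4
pieces[9] = 4
pieces[10] = 5
pieces[11] = 5

5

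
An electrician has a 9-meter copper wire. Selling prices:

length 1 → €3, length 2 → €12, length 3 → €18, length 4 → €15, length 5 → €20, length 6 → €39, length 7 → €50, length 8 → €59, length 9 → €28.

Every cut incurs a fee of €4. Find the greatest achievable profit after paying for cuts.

Consider every possible first cut. v[k] is the best of p[i]+v[k−i] over all sellable i≤k, charging 4 whenever i<k.
v[1] = 3
v[2] = max(3+3-4, 12+0) = 12
v[3] = max(3+12-4, 12+3-4, 18+0) = 18
v[4] = max(3+18-4, 12+12-4, 18+3-4, 15+0) = 20
v[5] = max(3+20-4, 12+18-4, 18+12-4, 15+3-4, 20+0) = 26
v[6] = max(3+26-4, 12+20-4, 18+18-4, 15+12-4, 20+3-4, 39+0) = 39
v[7] = max(3+39-4, 12+26-4, 18+20-4, …, 39+3-4, 50+0) = 50
v[8] = max(3+50-4, 12+39-4, 18+26-4, …, 50+3-4, 59+0) = 59
v[9] = max(3+59-4, 12+50-4, 18+39-4, …, 59+3-4, 28+0) = 58
One optimal plan: pieces 8 + 1 (1 cut) → €62 − €4 = €58.

58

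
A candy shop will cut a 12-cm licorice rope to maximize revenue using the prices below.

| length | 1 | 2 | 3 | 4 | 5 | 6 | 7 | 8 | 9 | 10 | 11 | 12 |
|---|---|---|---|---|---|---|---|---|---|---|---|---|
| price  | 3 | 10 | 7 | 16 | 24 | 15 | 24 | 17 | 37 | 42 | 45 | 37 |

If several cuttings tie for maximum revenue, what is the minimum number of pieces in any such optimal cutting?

6

Consider every possible first cut. r[k] is the best of p[i]+r[k−i] over all sellable i≤k.
r[1] = 3
r[2] = 10
r[3] = 13  (first piece 1, then r[2]=10)
r[4] = 20  (first piece 2, then r[2]=10)
r[5] = 24
r[6] = 30  (first piece 2, then r[4]=20)
r[7] = 34  (first piece 2, then r[5]=24)
r[8] = 40  (first piece 2, then r[6]=30)
r[9] = 44  (first piece 2, then r[7]=34)
r[10] = 50  (first piece 2, then r[8]=40)
r[11] = 54  (first piece 2, then r[9]=44)
r[12] = 60  (first piece 2, then r[10]=50)
Maximum revenue is ¢60.
Now minimize piece count subject to staying optimal: for each k, pieces[k] = 1 + min over i with p[i]+r[k−i]=r[k] of pieces[k−i].
pieces[9] = 3
pieces[10] = 5
pieces[11] = 4
pieces[12] = 6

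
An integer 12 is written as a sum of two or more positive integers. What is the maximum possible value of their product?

Let m[k] be the best product for length k (with at least one cut). For each first piece i, the rest contributes max(k−i, m[k−i]).
m[2] = 1×max(1,0) = 1×1 = 1
m[3] = 1×max(2,1) = 1×2 = 2
m[4] = 2×max(2,1) = 2×2 = 4
m[5] = 2×max(3,2) = 2×3 = 6
m[6] = 3×max(3,2) = 3×3 = 9
m[7] = 2×max(5,6) = 2×6 = 12
m[8] = 2×max(6,9) = 2×9 = 18
m[9] = 3×max(6,9) = 3×9 = 27
m[10] = 2×max(8,18) = 2×18 = 36
m[11] = 2×max(9,27) = 2×27 = 54
m[12] = 3×max(9,27) = 3×27 = 81
One optimal split: 3 + 3 + 3 + 3; product 3×3×3×3 = 81.

81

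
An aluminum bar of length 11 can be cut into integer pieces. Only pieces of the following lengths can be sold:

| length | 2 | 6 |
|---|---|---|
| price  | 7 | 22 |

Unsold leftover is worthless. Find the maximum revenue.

36

Build f[k] bottom-up: f[k] = max over allowed piece i of (p[i] + f[k−i]).
f[1] = 0
f[2] = 7
f[3] = 7
f[4] = 14  (first piece 2, then f[2]=7)
f[5] = 14
f[6] = 22
f[7] = 22
f[8] = 29  (first piece 2, then f[6]=22)
f[9] = 29
f[10] = 36  (first piece 2, then f[8]=29)
f[11] = 36
One optimal cutting: pieces 6 + 2 + 2 with 1 cm of scrap → $36.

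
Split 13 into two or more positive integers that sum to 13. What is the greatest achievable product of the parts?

Let P[k] be the best product for length k (with at least one cut). For each first piece i, the rest contributes max(k−i, P[k−i]).
Small cases: P[2]=1, P[3]=2, P[4]=4, P[5]=6, P[6]=9.
P[7] = 2*max(5,6) = 2*6 = 12
P[8] = 2*max(6,9) = 2*9 = 18
P[9] = 3*max(6,9) = 3*9 = 27
P[10] = 2*max(8,18) = 2*18 = 36
P[11] = 2*max(9,27) = 2*27 = 54
P[12] = 3*max(9,27) = 3*27 = 81
P[13] = 2*max(11,54) = 2*54 = 108
One optimal split: 3 + 3 + 3 + 2 + 2; product 3*3*3*2*2 = 108.

108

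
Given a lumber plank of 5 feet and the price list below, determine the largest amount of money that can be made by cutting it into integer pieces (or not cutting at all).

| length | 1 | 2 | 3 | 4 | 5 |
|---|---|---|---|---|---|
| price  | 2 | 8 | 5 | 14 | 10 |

18

Build R[k] bottom-up: R[k] = max over allowed piece i of (p[i] + R[k−i]).
R[1] = 2
R[2] = 8
R[3] = 10  (first piece 1, then R[2]=8)
R[4] = 16  (first piece 2, then R[2]=8)
R[5] = 18  (first piece 1, then R[4]=16)
One optimal cutting: 2 + 2 + 1 → $8 + $8 + $2 = $18.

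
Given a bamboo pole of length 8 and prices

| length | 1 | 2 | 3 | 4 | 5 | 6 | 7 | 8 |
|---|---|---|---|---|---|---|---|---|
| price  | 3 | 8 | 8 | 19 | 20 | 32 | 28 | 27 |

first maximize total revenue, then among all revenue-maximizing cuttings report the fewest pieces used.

Build r[k] bottom-up: r[k] = max over allowed piece i of (p[i] + r[k−i]).
r[1] = 3
r[2] = max(3+3, 8+0) = 8
r[3] = max(3+8, 8+3, 8+0) = 11
r[4] = max(3+11, 8+8, 8+3, 19+0) = 19
r[5] = max(3+19, 8+11, 8+8, 19+3, 20+0) = 22
r[6] = max(3+22, 8+19, 8+11, 19+8, 20+3, 32+0) = 32
r[7] = max(3+32, 8+22, 8+19, …, 32+3, 28+0) = 35
r[8] = max(3+35, 8+32, 8+22, …, 28+3, 27+0) = 40
Maximum revenue is $40.
Now minimize piece count subject to staying optimal: for each k, pieces[k] = 1 + min over i with p[i]+r[k−i]=r[k] of pieces[k−i].
pieces[5] = 2
pieces[6] = 1
pieces[7] = 2
pieces[8] = 2

2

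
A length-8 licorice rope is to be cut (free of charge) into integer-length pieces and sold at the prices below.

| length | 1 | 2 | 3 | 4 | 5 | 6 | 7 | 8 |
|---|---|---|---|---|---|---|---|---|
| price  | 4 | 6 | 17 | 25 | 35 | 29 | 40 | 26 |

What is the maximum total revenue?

52

Let r[k] be the best obtainable value from length k. For each k, try every first piece i and keep the best of price[i] + r[k−i].
r[1] = 4
r[2] = 8  (first piece 1, then r[1]=4)
r[3] = 17
r[4] = 25
r[5] = 35
r[6] = 39  (first piece 1, then r[5]=35)
r[7] = 43  (first piece 1, then r[6]=39)
r[8] = 52  (first piece 3, then r[5]=35)
One optimal cutting: 5 + 3 → ¢35 + ¢17 = ¢52.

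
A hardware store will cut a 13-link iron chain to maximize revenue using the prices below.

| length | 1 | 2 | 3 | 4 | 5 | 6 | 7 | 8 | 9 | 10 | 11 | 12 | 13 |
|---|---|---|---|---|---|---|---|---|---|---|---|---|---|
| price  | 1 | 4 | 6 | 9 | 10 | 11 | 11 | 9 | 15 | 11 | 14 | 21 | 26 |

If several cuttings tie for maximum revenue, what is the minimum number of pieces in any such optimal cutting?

3

Build r[k] bottom-up: r[k] = max over allowed piece i of (p[i] + r[k−i]).
r[1] = 1
r[2] = max(1+1, 4+0) = 4
r[3] = max(1+4, 4+1, 6+0) = 6
r[4] = max(1+6, 4+4, 6+1, 9+0) = 9
r[5] = max(1+9, 4+6, 6+4, 9+1, 10+0) = 10
r[6] = max(1+10, 4+9, 6+6, 9+4, 10+1, 11+0) = 13
r[7] = max(1+13, 4+10, 6+9, …, 11+1, 11+0) = 15
r[8] = max(1+15, 4+13, 6+10, …, 11+1, 9+0) = 18
r[9] = max(1+18, 4+15, 6+13, …, 9+1, 15+0) = 19
r[10] = max(1+19, 4+18, 6+15, …, 15+1, 11+0) = 22
r[11] = max(1+22, 4+19, 6+18, …, 11+1, 14+0) = 24
r[12] = max(1+24, 4+22, 6+19, …, 14+1, 21+0) = 27
r[13] = max(1+27, 4+24, 6+22, …, 21+1, 26+0) = 28
Maximum revenue is $28.
Now minimize piece count subject to staying optimal: for each k, pieces[k] = 1 + min over i with p[i]+r[k−i]=r[k] of pieces[k−i].
pieces[10] = 3
pieces[11] = 3
pieces[12] = 3
pieces[13] = 3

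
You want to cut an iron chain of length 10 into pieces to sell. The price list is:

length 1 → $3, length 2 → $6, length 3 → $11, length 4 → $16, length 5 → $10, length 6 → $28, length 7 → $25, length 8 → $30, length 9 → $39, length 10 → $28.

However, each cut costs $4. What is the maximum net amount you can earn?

Let net[k] be the best obtainable value from length k. For each k, try every first piece i and keep the best of price[i] + net[k−i] minus the 4 cut fee when i<k.
net[1] = 3
net[2] = 6
net[3] = 11
net[4] = 16
net[5] = 15  (first piece 1, then net[4]=16)
net[6] = 28
net[7] = 27  (first piece 1, then net[6]=28)
net[8] = 30  (first piece 2, then net[6]=28)
net[9] = 39
net[10] = 40  (first piece 4, then net[6]=28)
One optimal plan: pieces 6 + 4 (1 cut) → $44 − $4 = $40.

40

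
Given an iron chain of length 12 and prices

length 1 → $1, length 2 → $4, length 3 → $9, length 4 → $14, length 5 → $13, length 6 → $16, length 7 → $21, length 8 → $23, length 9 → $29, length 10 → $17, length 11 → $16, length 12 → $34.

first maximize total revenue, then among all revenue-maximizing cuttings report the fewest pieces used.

Let r[k] be the best obtainable value from length k. For each k, try every first piece i and keep the best of price[i] + r[k−i].
r[1] = 1
r[2] = max(1+1, 4+0) = 4
r[3] = max(1+4, 4+1, 9+0) = 9
r[4] = max(1+9, 4+4, 9+1, 14+0) = 14
r[5] = max(1+14, 4+9, 9+4, 14+1, 13+0) = 15
r[6] = max(1+15, 4+14, 9+9, 14+4, 13+1, 16+0) = 18
r[7] = max(1+18, 4+15, 9+14, …, 16+1, 21+0) = 23
r[8] = max(1+23, 4+18, 9+15, …, 21+1, 23+0) = 28
r[9] = max(1+28, 4+23, 9+18, …, 23+1, 29+0) = 29
r[10] = max(1+29, 4+28, 9+23, …, 29+1, 17+0) = 32
r[11] = max(1+32, 4+29, 9+28, …, 17+1, 16+0) = 37
r[12] = max(1+37, 4+32, 9+29, …, 16+1, 34+0) = 42
Maximum revenue is $42.
Now minimize piece count subject to staying optimal: for each k, pieces[k] = 1 + min over i with p[i]+r[k−i]=r[k] of pieces[k−i].
pieces[9] = 1
pieces[10] = 3
pieces[11] = 3
pieces[12] = 3

3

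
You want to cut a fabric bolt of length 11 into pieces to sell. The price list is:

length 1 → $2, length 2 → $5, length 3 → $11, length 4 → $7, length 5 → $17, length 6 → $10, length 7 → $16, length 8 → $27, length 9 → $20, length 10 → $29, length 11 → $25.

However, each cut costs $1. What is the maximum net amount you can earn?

Let r[k] be the best obtainable value from length k. For each k, try every first piece i and keep the best of price[i] + r[k−i] minus the 1 cut fee when i<k.
r[1] = 2
r[2] = 5
r[3] = 11
r[4] = 12  (first piece 1, then r[3]=11)
r[5] = 17
r[6] = 21  (first piece 3, then r[3]=11)
r[7] = 22  (first piece 1, then r[6]=21)
r[8] = 27  (first piece 3, then r[5]=17)
r[9] = 31  (first piece 3, then r[6]=21)
r[10] = 33  (first piece 5, then r[5]=17)
r[11] = 37  (first piece 3, then r[8]=27)
One optimal plan: pieces 5 + 3 + 3 (2 cuts) → $39 − $2 = $37.

37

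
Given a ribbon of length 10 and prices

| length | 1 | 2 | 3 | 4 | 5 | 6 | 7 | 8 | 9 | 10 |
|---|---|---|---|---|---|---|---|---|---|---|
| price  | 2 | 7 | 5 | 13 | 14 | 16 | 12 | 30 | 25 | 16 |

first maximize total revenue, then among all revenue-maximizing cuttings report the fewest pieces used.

Consider every possible first cut. r[k] is the best of p[i]+r[k−i] over all sellable i≤k.
r[1] = 2
r[2] = max(2+2, 7+0) = 7
r[3] = max(2+7, 7+2, 5+0) = 9
r[4] = max(2+9, 7+7, 5+2, 13+0) = 14
r[5] = max(2+14, 7+9, 5+7, 13+2, 14+0) = 16
r[6] = max(2+16, 7+14, 5+9, 13+7, 14+2, 16+0) = 21
r[7] = max(2+21, 7+16, 5+14, …, 16+2, 12+0) = 23
r[8] = max(2+23, 7+21, 5+16, …, 12+2, 30+0) = 30
r[9] = max(2+30, 7+23, 5+21, …, 30+2, 25+0) = 32
r[10] = max(2+32, 7+30, 5+23, …, 25+2, 16+0) = 37
Maximum revenue is ¢37.
Now minimize piece count subject to staying optimal: for each k, pieces[k] = 1 + min over i with p[i]+r[k−i]=r[k] of pieces[k−i].
pieces[7] = 4
pieces[8] = 1
pieces[9] = 2
pieces[10] = 2

2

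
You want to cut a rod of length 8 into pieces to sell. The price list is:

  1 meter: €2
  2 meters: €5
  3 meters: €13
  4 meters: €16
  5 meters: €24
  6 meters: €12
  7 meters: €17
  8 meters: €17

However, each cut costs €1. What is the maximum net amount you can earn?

Build net[k] bottom-up: net[k] = max over allowed piece i of (p[i] + net[k−i]) − 1 per cut.
net[1] = 2
net[2] = 5
net[3] = 13
net[4] = 16
net[5] = 24
net[6] = 25  (first piece 1, then net[5]=24)
net[7] = 28  (first piece 2, then net[5]=24)
net[8] = 36  (first piece 3, then net[5]=24)
One optimal plan: pieces 5 + 3 (1 cut) → €37 − €1 = €36.

36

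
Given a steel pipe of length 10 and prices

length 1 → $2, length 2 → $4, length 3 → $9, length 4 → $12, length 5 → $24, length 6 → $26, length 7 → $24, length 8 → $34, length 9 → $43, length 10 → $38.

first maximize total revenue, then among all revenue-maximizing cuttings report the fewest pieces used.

2

Let r[k] be the best obtainable value from length k. For each k, try every first piece i and keep the best of price[i] + r[k−i].
r[1] = 2
r[2] = 4  (first piece 1, then r[1]=2)
r[3] = 9
r[4] = 12
r[5] = 24
r[6] = 26  (first piece 1, then r[5]=24)
r[7] = 28  (first piece 1, then r[6]=26)
r[8] = 34
r[9] = 43
r[10] = 48  (first piece 5, then r[5]=24)
Maximum revenue is $48.
Now minimize piece count subject to staying optimal: for each k, pieces[k] = 1 + min over i with p[i]+r[k−i]=r[k] of pieces[k−i].
pieces[7] = 2
pieces[8] = 1
pieces[9] = 1
pieces[10] = 2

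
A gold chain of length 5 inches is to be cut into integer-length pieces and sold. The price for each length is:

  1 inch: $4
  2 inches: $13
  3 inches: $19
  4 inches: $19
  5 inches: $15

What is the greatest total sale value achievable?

Let r[k] be the best obtainable value from length k. For each k, try every first piece i and keep the best of price[i] + r[k−i].
r[1] = 4
r[2] = 13
r[3] = 19
r[4] = 26  (first piece 2, then r[2]=13)
r[5] = 32  (first piece 2, then r[3]=19)
One optimal cutting: 3 + 2 → $19 + $13 = $32.

32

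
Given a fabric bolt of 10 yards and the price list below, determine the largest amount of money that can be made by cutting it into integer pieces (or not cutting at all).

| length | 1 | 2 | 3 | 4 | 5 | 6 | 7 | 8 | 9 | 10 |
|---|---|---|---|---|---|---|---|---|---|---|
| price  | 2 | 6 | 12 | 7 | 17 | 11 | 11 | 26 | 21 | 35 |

Let v[k] be the best obtainable value from length k. For each k, try every first piece i and keep the best of price[i] + v[k−i].
v[1] = 2
v[2] = max(2+2, 6+0) = 6
v[3] = max(2+6, 6+2, 12+0) = 12
v[4] = max(2+12, 6+6, 12+2, 7+0) = 14
v[5] = max(2+14, 6+12, 12+6, 7+2, 17+0) = 18
v[6] = max(2+18, 6+14, 12+12, 7+6, 17+2, 11+0) = 24
v[7] = max(2+24, 6+18, 12+14, …, 11+2, 11+0) = 26
v[8] = max(2+26, 6+24, 12+18, …, 11+2, 26+0) = 30
v[9] = max(2+30, 6+26, 12+24, …, 26+2, 21+0) = 36
v[10] = max(2+36, 6+30, 12+26, …, 21+2, 35+0) = 38
One optimal cutting: 3 + 3 + 3 + 1 → $12 + $12 + $12 + $2 = $38.

38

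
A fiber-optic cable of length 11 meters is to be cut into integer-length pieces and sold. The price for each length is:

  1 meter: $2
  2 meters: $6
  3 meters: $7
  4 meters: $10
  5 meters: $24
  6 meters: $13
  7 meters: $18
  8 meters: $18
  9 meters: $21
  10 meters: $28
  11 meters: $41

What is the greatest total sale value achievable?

Consider every possible first cut. v[k] is the best of p[i]+v[k−i] over all sellable i≤k.
v[1] = 2
v[2] = max(2+2, 6+0) = 6
v[3] = max(2+6, 6+2, 7+0) = 8
v[4] = max(2+8, 6+6, 7+2, 10+0) = 12
v[5] = max(2+12, 6+8, 7+6, 10+2, 24+0) = 24
v[6] = max(2+24, 6+12, 7+8, 10+6, 24+2, 13+0) = 26
v[7] = max(2+26, 6+24, 7+12, …, 13+2, 18+0) = 30
v[8] = max(2+30, 6+26, 7+24, …, 18+2, 18+0) = 32
v[9] = max(2+32, 6+30, 7+26, …, 18+2, 21+0) = 36
v[10] = max(2+36, 6+32, 7+30, …, 21+2, 28+0) = 48
v[11] = max(2+48, 6+36, 7+32, …, 28+2, 41+0) = 50
One optimal cutting: 5 + 5 + 1 → $24 + $24 + $2 = $50.

50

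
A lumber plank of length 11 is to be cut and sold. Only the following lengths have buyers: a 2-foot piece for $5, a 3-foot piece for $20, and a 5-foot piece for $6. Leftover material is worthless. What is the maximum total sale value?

65

Consider every possible first cut. best[k] is the best of p[i]+best[k−i] over all sellable i≤k.
best[1] = 0
best[2] = 5
best[3] = max(5+0, 20+0) = 20
best[4] = max(5+5, 20+0) = 20
best[5] = max(5+20, 20+5, 6+0) = 25
best[6] = max(5+20, 20+20, 6+0) = 40
best[7] = max(5+25, 20+20, 6+5) = 40
best[8] = max(5+40, 20+25, 6+20) = 45
best[9] = max(5+40, 20+40, 6+20) = 60
best[10] = max(5+45, 20+40, 6+25) = 60
best[11] = max(5+60, 20+45, 6+40) = 65
One optimal cutting: 3 + 3 + 3 + 2 → $65.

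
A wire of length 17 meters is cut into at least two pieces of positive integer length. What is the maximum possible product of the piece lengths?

486

Fill P[k] for k=2..17: at each k try every first piece i and multiply by the better of (k−i) uncut or P[k−i].
Small cases: P[2]=1, P[3]=2, P[4]=4, P[5]=6, P[6]=9, P[7]=12, P[8]=18, P[9]=27.
P[10] = max(1·27, 2·18, 3·12, …, 8·2, 9·1) = 36
P[11] = max(1·36, 2·27, 3·18, …, 9·2, 10·1) = 54
P[12] = max(1·54, 2·36, 3·27, …, 10·2, 11·1) = 81
P[13] = max(1·81, 2·54, 3·36, …, 11·2, 12·1) = 108
P[14] = max(1·108, 2·81, 3·54, …, 12·2, 13·1) = 162
P[15] = max(1·162, 2·108, 3·81, …, 13·2, 14·1) = 243
P[16] = max(1·243, 2·162, 3·108, …, 14·2, 15·1) = 324
P[17] = max(1·324, 2·243, 3·162, …, 15·2, 16·1) = 486
One optimal split: 3 + 3 + 3 + 3 + 3 + 2; product 3·3·3·3·3·2 = 486.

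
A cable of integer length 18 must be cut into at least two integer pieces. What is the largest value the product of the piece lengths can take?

Fill m[k] for k=2..18: at each k try every first piece i and multiply by the better of (k−i) uncut or m[k−i].
m[2] = 1×max(1,0) = 1×1 = 1
m[3] = 1×max(2,1) = 1×2 = 2
m[4] = 2×max(2,1) = 2×2 = 4
m[5] = 2×max(3,2) = 2×3 = 6
m[6] = 3×max(3,2) = 3×3 = 9
m[7] = 2×max(5,6) = 2×6 = 12
m[8] = 2×max(6,9) = 2×9 = 18
m[9] = 3×max(6,9) = 3×9 = 27
m[10] = 2×max(8,18) = 2×18 = 36
m[11] = 2×max(9,27) = 2×27 = 54
m[12] = 3×max(9,27) = 3×27 = 81
m[13] = 2×max(11,54) = 2×54 = 108
m[14] = 2×max(12,81) = 2×81 = 162
m[15] = 3×max(12,81) = 3×81 = 243
m[16] = 2×max(14,162) = 2×162 = 324
m[17] = 2×max(15,243) = 2×243 = 486
m[18] = 3×max(15,243) = 3×243 = 729
One optimal split: 3 + 3 + 3 + 3 + 3 + 3; product 3×3×3×3×3×3 = 729.

729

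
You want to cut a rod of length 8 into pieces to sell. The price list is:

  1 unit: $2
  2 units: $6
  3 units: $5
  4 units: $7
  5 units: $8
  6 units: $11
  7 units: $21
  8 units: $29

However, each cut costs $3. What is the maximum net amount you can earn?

29

Build net[k] bottom-up: net[k] = max over allowed piece i of (p[i] + net[k−i]) − 3 per cut.
net[1] = 2
net[2] = max(2+2-3, 6+0) = 6
net[3] = max(2+6-3, 6+2-3, 5+0) = 5
net[4] = max(2+5-3, 6+6-3, 5+2-3, 7+0) = 9
net[5] = max(2+9-3, 6+5-3, 5+6-3, 7+2-3, 8+0) = 8
net[6] = max(2+8-3, 6+9-3, 5+5-3, 7+6-3, 8+2-3, 11+0) = 12
net[7] = max(2+12-3, 6+8-3, 5+9-3, …, 11+2-3, 21+0) = 21
net[8] = max(2+21-3, 6+12-3, 5+8-3, …, 21+2-3, 29+0) = 29
Best is to make no cuts and sell whole for $29.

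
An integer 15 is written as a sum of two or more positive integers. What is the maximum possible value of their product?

Let P[k] be the best product for length k (with at least one cut). For each first piece i, the rest contributes max(k−i, P[k−i]).
P[2] = 1×max(1,0) = 1×1 = 1
P[3] = max(1×2, 2×1) = 2
P[4] = max(1×3, 2×2, 3×1) = 4
P[5] = max(1×4, 2×3, 3×2, 4×1) = 6
P[6] = max(1×6, 2×4, 3×3, 4×2, 5×1) = 9
P[7] = max(1×9, 2×6, 3×4, 4×3, 5×2, 6×1) = 12
P[8] = max(1×12, 2×9, 3×6, …, 6×2, 7×1) = 18
P[9] = max(1×18, 2×12, 3×9, …, 7×2, 8×1) = 27
P[10] = max(1×27, 2×18, 3×12, …, 8×2, 9×1) = 36
P[11] = max(1×36, 2×27, 3×18, …, 9×2, 10×1) = 54
P[12] = max(1×54, 2×36, 3×27, …, 10×2, 11×1) = 81
P[13] = max(1×81, 2×54, 3×36, …, 11×2, 12×1) = 108
P[14] = max(1×108, 2×81, 3×54, …, 12×2, 13×1) = 162
P[15] = max(1×162, 2×108, 3×81, …, 13×2, 14×1) = 243
One optimal split: 3 + 3 + 3 + 3 + 3; product 3×3×3×3×3 = 243.

243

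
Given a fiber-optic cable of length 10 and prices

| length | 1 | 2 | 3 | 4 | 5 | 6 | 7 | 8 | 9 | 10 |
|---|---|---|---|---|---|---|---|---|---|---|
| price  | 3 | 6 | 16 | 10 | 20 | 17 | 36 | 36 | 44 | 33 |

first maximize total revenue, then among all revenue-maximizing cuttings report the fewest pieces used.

2

Consider every possible first cut. r[k] is the best of p[i]+r[k−i] over all sellable i≤k.
r[1] = 3
r[2] = 6  (first piece 1, then r[1]=3)
r[3] = 16
r[4] = 19  (first piece 1, then r[3]=16)
r[5] = 22  (first piece 1, then r[4]=19)
r[6] = 32  (first piece 3, then r[3]=16)
r[7] = 36
r[8] = 39  (first piece 1, then r[7]=36)
r[9] = 48  (first piece 3, then r[6]=32)
r[10] = 52  (first piece 3, then r[7]=36)
Maximum revenue is $52.
Now minimize piece count subject to staying optimal: for each k, pieces[k] = 1 + min over i with p[i]+r[k−i]=r[k] of pieces[k−i].
pieces[7] = 1
pieces[8] = 2
pieces[9] = 3
pieces[10] = 2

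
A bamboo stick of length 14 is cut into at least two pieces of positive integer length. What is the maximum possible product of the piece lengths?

162

Fill m[k] for k=2..14: at each k try every first piece i and multiply by the better of (k−i) uncut or m[k−i].
m[2] = 1×max(1,0) = 1×1 = 1
m[3] = 1×max(2,1) = 1×2 = 2
m[4] = 2×max(2,1) = 2×2 = 4
m[5] = 2×max(3,2) = 2×3 = 6
m[6] = 3×max(3,2) = 3×3 = 9
m[7] = 2×max(5,6) = 2×6 = 12
m[8] = 2×max(6,9) = 2×9 = 18
m[9] = 3×max(6,9) = 3×9 = 27
m[10] = 2×max(8,18) = 2×18 = 36
m[11] = 2×max(9,27) = 2×27 = 54
m[12] = 3×max(9,27) = 3×27 = 81
m[13] = 2×max(11,54) = 2×54 = 108
m[14] = 2×max(12,81) = 2×81 = 162
One optimal split: 3 + 3 + 3 + 3 + 2; product 3×3×3×3×2 = 162.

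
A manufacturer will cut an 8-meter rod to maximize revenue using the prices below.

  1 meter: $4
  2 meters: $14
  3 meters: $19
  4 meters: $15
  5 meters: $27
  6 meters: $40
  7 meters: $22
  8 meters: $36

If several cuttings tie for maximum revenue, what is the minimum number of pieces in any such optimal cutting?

Consider every possible first cut. r[k] is the best of p[i]+r[k−i] over all sellable i≤k.
r[1] = 4
r[2] = 14
r[3] = 19
r[4] = 28  (first piece 2, then r[2]=14)
r[5] = 33  (first piece 2, then r[3]=19)
r[6] = 42  (first piece 2, then r[4]=28)
r[7] = 47  (first piece 2, then r[5]=33)
r[8] = 56  (first piece 2, then r[6]=42)
Maximum revenue is $56.
Now minimize piece count subject to staying optimal: for each k, pieces[k] = 1 + min over i with p[i]+r[k−i]=r[k] of pieces[k−i].
pieces[5] = 2
pieces[6] = 3
pieces[7] = 3
pieces[8] = 4

4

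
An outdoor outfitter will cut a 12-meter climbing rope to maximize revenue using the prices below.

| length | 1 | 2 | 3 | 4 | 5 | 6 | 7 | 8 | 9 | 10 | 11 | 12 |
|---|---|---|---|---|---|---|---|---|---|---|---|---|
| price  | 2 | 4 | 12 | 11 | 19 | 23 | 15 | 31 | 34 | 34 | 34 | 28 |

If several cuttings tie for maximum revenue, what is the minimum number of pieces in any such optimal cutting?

4

Build r[k] bottom-up: r[k] = max over allowed piece i of (p[i] + r[k−i]).
r[1] = 2
r[2] = max(2+2, 4+0) = 4
r[3] = max(2+4, 4+2, 12+0) = 12
r[4] = max(2+12, 4+4, 12+2, 11+0) = 14
r[5] = max(2+14, 4+12, 12+4, 11+2, 19+0) = 19
r[6] = max(2+19, 4+14, 12+12, 11+4, 19+2, 23+0) = 24
r[7] = max(2+24, 4+19, 12+14, …, 23+2, 15+0) = 26
r[8] = max(2+26, 4+24, 12+19, …, 15+2, 31+0) = 31
r[9] = max(2+31, 4+26, 12+24, …, 31+2, 34+0) = 36
r[10] = max(2+36, 4+31, 12+26, …, 34+2, 34+0) = 38
r[11] = max(2+38, 4+36, 12+31, …, 34+2, 34+0) = 43
r[12] = max(2+43, 4+38, 12+36, …, 34+2, 28+0) = 48
Maximum revenue is €48.
Now minimize piece count subject to staying optimal: for each k, pieces[k] = 1 + min over i with p[i]+r[k−i]=r[k] of pieces[k−i].
pieces[9] = 3
pieces[10] = 2
pieces[11] = 2
pieces[12] = 4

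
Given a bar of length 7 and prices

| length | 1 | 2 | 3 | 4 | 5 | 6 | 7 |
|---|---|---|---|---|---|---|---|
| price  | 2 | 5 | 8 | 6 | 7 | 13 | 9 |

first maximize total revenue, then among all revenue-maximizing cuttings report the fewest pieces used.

Build r[k] bottom-up: r[k] = max over allowed piece i of (p[i] + r[k−i]).
r[1] = 2
r[2] = max(2+2, 5+0) = 5
r[3] = max(2+5, 5+2, 8+0) = 8
r[4] = max(2+8, 5+5, 8+2, 6+0) = 10
r[5] = max(2+10, 5+8, 8+5, 6+2, 7+0) = 13
r[6] = max(2+13, 5+10, 8+8, 6+5, 7+2, 13+0) = 16
r[7] = max(2+16, 5+13, 8+10, …, 13+2, 9+0) = 18
Maximum revenue is €18.
Now minimize piece count subject to staying optimal: for each k, pieces[k] = 1 + min over i with p[i]+r[k−i]=r[k] of pieces[k−i].
pieces[4] = 2
pieces[5] = 2
pieces[6] = 2
pieces[7] = 3

3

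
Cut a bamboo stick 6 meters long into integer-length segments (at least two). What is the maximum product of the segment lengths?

Define g[k] = max over 1≤i<k of i · max(k−i, g[k−i]); the inner max lets the remainder stay uncut if that's better.
g[2] = 1*max(1,0) = 1*1 = 1
g[3] = 1*max(2,1) = 1*2 = 2
g[4] = 2*max(2,1) = 2*2 = 4
g[5] = 2*max(3,2) = 2*3 = 6
g[6] = 3*max(3,2) = 3*3 = 9
One optimal split: 3 + 3; product 3*3 = 9.

9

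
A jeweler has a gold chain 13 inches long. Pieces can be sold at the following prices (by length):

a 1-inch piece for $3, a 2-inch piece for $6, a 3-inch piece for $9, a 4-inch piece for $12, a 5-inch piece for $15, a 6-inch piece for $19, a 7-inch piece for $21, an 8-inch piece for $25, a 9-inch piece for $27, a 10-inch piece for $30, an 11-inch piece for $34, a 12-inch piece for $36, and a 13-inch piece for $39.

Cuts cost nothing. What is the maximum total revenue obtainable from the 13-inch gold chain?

Build best[k] bottom-up: best[k] = max over allowed piece i of (p[i] + best[k−i]).
best[1] = 3
best[2] = max(3+3, 6+0) = 6
best[3] = max(3+6, 6+3, 9+0) = 9
best[4] = max(3+9, 6+6, 9+3, 12+0) = 12
best[5] = max(3+12, 6+9, 9+6, 12+3, 15+0) = 15
best[6] = max(3+15, 6+12, 9+9, 12+6, 15+3, 19+0) = 19
best[7] = max(3+19, 6+15, 9+12, …, 19+3, 21+0) = 22
best[8] = max(3+22, 6+19, 9+15, …, 21+3, 25+0) = 25
best[9] = max(3+25, 6+22, 9+19, …, 25+3, 27+0) = 28
best[10] = max(3+28, 6+25, 9+22, …, 27+3, 30+0) = 31
best[11] = max(3+31, 6+28, 9+25, …, 30+3, 34+0) = 34
best[12] = max(3+34, 6+31, 9+28, …, 34+3, 36+0) = 38
best[13] = max(3+38, 6+34, 9+31, …, 36+3, 39+0) = 41
One optimal cutting: 6 + 6 + 1 → $19 + $19 + $3 = $41.

41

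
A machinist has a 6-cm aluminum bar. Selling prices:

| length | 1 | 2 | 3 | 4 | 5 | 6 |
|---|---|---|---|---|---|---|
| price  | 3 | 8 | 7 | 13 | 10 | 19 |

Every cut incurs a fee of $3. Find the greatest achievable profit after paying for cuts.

Let net[k] be the best obtainable value from length k. For each k, try every first piece i and keep the best of price[i] + net[k−i] minus the 3 cut fee when i<k.
net[1] = 3
net[2] = 8
net[3] = 8  (first piece 1, then net[2]=8)
net[4] = 13  (first piece 2, then net[2]=8)
net[5] = 13  (first piece 1, then net[4]=13)
net[6] = 19
Best is to make no cuts and sell whole for $19.

19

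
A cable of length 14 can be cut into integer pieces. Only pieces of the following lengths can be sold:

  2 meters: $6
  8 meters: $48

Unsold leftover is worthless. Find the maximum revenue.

66

Build best[k] bottom-up: best[k] = max over allowed piece i of (p[i] + best[k−i]).
best[1] = 0
best[2] = 6
best[3] = 6
best[4] = 12  (first piece 2, then best[2]=6)
best[5] = 12
best[6] = 18  (first piece 2, then best[4]=12)
best[7] = 18
best[8] = 48
best[9] = 48
best[10] = 54  (first piece 2, then best[8]=48)
best[11] = 54
best[12] = 60  (first piece 2, then best[10]=54)
best[13] = 60
best[14] = 66  (first piece 2, then best[12]=60)
One optimal cutting: 8 + 2 + 2 + 2 → $66.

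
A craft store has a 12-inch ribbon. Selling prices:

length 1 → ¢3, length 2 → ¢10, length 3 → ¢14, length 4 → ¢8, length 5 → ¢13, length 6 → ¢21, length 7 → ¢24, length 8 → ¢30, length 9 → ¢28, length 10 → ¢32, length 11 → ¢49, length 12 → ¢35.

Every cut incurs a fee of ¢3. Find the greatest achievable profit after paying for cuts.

Build net[k] bottom-up: net[k] = max over allowed piece i of (p[i] + net[k−i]) − 3 per cut.
net[1] = 3
net[2] = 10
net[3] = 14
net[4] = 17  (first piece 2, then net[2]=10)
net[5] = 21  (first piece 2, then net[3]=14)
net[6] = 25  (first piece 3, then net[3]=14)
net[7] = 28  (first piece 2, then net[5]=21)
net[8] = 32  (first piece 2, then net[6]=25)
net[9] = 36  (first piece 3, then net[6]=25)
net[10] = 39  (first piece 2, then net[8]=32)
net[11] = 49
net[12] = 49  (first piece 1, then net[11]=49)
One optimal plan: pieces 11 + 1 (1 cut) → ¢52 − ¢3 = ¢49.

49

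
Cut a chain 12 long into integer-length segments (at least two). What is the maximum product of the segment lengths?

81

Let g[k] be the best product for length k (with at least one cut). For each first piece i, the rest contributes max(k−i, g[k−i]).
Small cases: g[2]=1, g[3]=2, g[4]=4, g[5]=6, g[6]=9, g[7]=12.
g[8] = 2·max(6,9) = 2·9 = 18
g[9] = 3·max(6,9) = 3·9 = 27
g[10] = 2·max(8,18) = 2·18 = 36
g[11] = 2·max(9,27) = 2·27 = 54
g[12] = 3·max(9,27) = 3·27 = 81
One optimal split: 3 + 3 + 3 + 3; product 3·3·3·3 = 81.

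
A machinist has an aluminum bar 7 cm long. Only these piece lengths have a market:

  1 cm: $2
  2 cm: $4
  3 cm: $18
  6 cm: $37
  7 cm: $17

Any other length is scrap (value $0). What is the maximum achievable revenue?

Let r[k] be the best obtainable value from length k. For each k, try every first piece i and keep the best of price[i] + r[k−i].
r[1] = 2
r[2] = 4  (first piece 1, then r[1]=2)
r[3] = 18
r[4] = 20  (first piece 1, then r[3]=18)
r[5] = 22  (first piece 1, then r[4]=20)
r[6] = 37
r[7] = 39  (first piece 1, then r[6]=37)
One optimal cutting: 6 + 1 → $39.

39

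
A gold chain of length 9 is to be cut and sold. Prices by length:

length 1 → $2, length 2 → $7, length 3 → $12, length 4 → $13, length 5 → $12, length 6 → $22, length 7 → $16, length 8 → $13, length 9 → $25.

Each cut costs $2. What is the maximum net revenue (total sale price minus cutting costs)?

Consider every possible first cut. r[k] is the best of p[i]+r[k−i] over all sellable i≤k, charging 2 whenever i<k.
r[1] = 2
r[2] = 7
r[3] = 12
r[4] = 13
r[5] = 17  (first piece 2, then r[3]=12)
r[6] = 22  (first piece 3, then r[3]=12)
r[7] = 23  (first piece 3, then r[4]=13)
r[8] = 27  (first piece 2, then r[6]=22)
r[9] = 32  (first piece 3, then r[6]=22)
One optimal plan: pieces 3 + 3 + 3 (2 cuts) → $36 − $4 = $32.

32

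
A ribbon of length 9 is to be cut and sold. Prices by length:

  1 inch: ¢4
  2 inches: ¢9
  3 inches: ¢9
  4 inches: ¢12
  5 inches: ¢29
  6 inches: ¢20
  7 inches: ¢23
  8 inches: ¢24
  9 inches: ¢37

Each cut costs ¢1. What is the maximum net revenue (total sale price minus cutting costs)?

Consider every possible first cut. v[k] is the best of p[i]+v[k−i] over all sellable i≤k, charging 1 whenever i<k.
v[1] = 4
v[2] = 9
v[3] = 12  (first piece 1, then v[2]=9)
v[4] = 17  (first piece 2, then v[2]=9)
v[5] = 29
v[6] = 32  (first piece 1, then v[5]=29)
v[7] = 37  (first piece 2, then v[5]=29)
v[8] = 40  (first piece 1, then v[7]=37)
v[9] = 45  (first piece 2, then v[7]=37)
One optimal plan: pieces 5 + 2 + 2 (2 cuts) → ¢47 − ¢2 = ¢45.

45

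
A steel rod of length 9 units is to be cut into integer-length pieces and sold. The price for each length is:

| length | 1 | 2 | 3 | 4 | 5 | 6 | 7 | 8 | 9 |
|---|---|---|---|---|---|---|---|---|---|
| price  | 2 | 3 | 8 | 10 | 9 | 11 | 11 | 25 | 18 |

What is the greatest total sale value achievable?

Build r[k] bottom-up: r[k] = max over allowed piece i of (p[i] + r[k−i]).
r[1] = 2
r[2] = max(2+2, 3+0) = 4
r[3] = max(2+4, 3+2, 8+0) = 8
r[4] = max(2+8, 3+4, 8+2, 10+0) = 10
r[5] = max(2+10, 3+8, 8+4, 10+2, 9+0) = 12
r[6] = max(2+12, 3+10, 8+8, 10+4, 9+2, 11+0) = 16
r[7] = max(2+16, 3+12, 8+10, …, 11+2, 11+0) = 18
r[8] = max(2+18, 3+16, 8+12, …, 11+2, 25+0) = 25
r[9] = max(2+25, 3+18, 8+16, …, 25+2, 18+0) = 27
One optimal cutting: 8 + 1 → $25 + $2 = $27.

27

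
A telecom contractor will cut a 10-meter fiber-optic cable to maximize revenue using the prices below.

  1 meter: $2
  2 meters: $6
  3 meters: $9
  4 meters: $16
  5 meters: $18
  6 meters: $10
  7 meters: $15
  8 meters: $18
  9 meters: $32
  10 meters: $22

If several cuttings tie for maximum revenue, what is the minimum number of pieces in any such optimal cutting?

3

Build r[k] bottom-up: r[k] = max over allowed piece i of (p[i] + r[k−i]).
r[1] = 2
r[2] = max(2+2, 6+0) = 6
r[3] = max(2+6, 6+2, 9+0) = 9
r[4] = max(2+9, 6+6, 9+2, 16+0) = 16
r[5] = max(2+16, 6+9, 9+6, 16+2, 18+0) = 18
r[6] = max(2+18, 6+16, 9+9, 16+6, 18+2, 10+0) = 22
r[7] = max(2+22, 6+18, 9+16, …, 10+2, 15+0) = 25
r[8] = max(2+25, 6+22, 9+18, …, 15+2, 18+0) = 32
r[9] = max(2+32, 6+25, 9+22, …, 18+2, 32+0) = 34
r[10] = max(2+34, 6+32, 9+25, …, 32+2, 22+0) = 38
Maximum revenue is $38.
Now minimize piece count subject to staying optimal: for each k, pieces[k] = 1 + min over i with p[i]+r[k−i]=r[k] of pieces[k−i].
pieces[7] = 2
pieces[8] = 2
pieces[9] = 2
pieces[10] = 3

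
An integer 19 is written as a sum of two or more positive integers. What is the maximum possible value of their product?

972

Fill P[k] for k=2..19: at each k try every first piece i and multiply by the better of (k−i) uncut or P[k−i].
P[2] = 1*max(1,0) = 1*1 = 1
P[3] = 1*max(2,1) = 1*2 = 2
P[4] = 2*max(2,1) = 2*2 = 4
P[5] = 2*max(3,2) = 2*3 = 6
P[6] = 3*max(3,2) = 3*3 = 9
P[7] = 2*max(5,6) = 2*6 = 12
P[8] = 2*max(6,9) = 2*9 = 18
P[9] = 3*max(6,9) = 3*9 = 27
P[10] = 2*max(8,18) = 2*18 = 36
P[11] = 2*max(9,27) = 2*27 = 54
P[12] = 3*max(9,27) = 3*27 = 81
P[13] = 2*max(11,54) = 2*54 = 108
P[14] = 2*max(12,81) = 2*81 = 162
P[15] = 3*max(12,81) = 3*81 = 243
P[16] = 2*max(14,162) = 2*162 = 324
P[17] = 2*max(15,243) = 2*243 = 486
P[18] = 3*max(15,243) = 3*243 = 729
P[19] = 2*max(17,486) = 2*486 = 972
One optimal split: 3 + 3 + 3 + 3 + 3 + 2 + 2; product 3*3*3*3*3*2*2 = 972.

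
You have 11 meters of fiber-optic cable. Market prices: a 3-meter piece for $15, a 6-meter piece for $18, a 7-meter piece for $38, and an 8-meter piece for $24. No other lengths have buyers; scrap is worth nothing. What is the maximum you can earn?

Let best[k] be the best obtainable value from length k. For each k, try every first piece i and keep the best of price[i] + best[k−i].
best[1] = 0
best[2] = 0
best[3] = 15
best[4] = 15
best[5] = 15
best[6] = max(15+15, 18+0) = 30
best[7] = max(15+15, 18+0, 38+0) = 38
best[8] = max(15+15, 18+0, 38+0, 24+0) = 38
best[9] = max(15+30, 18+15, 38+0, 24+0) = 45
best[10] = max(15+38, 18+15, 38+15, 24+0) = 53
best[11] = max(15+38, 18+15, 38+15, 24+15) = 53
One optimal cutting: pieces 7 + 3 with 1 meter of scrap → $53.

53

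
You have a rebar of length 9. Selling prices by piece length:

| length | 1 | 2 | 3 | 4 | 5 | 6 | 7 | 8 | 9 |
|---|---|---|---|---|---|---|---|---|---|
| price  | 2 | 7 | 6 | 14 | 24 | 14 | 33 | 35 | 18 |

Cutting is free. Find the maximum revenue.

40

Consider every possible first cut. best[k] is the best of p[i]+best[k−i] over all sellable i≤k.
best[1] = 2
best[2] = 7
best[3] = 9  (first piece 1, then best[2]=7)
best[4] = 14  (first piece 2, then best[2]=7)
best[5] = 24
best[6] = 26  (first piece 1, then best[5]=24)
best[7] = 33
best[8] = 35  (first piece 1, then best[7]=33)
best[9] = 40  (first piece 2, then best[7]=33)
One optimal cutting: 7 + 2 → ₹33 + ₹7 = ₹40.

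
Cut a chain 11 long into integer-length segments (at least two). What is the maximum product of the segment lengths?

Define prod[k] = max over 1≤i<k of i · max(k−i, prod[k−i]); the inner max lets the remainder stay uncut if that's better.
prod[2] = 1×max(1,0) = 1×1 = 1
prod[3] = 1×max(2,1) = 1×2 = 2
prod[4] = 2×max(2,1) = 2×2 = 4
prod[5] = 2×max(3,2) = 2×3 = 6
prod[6] = 3×max(3,2) = 3×3 = 9
prod[7] = 2×max(5,6) = 2×6 = 12
prod[8] = 2×max(6,9) = 2×9 = 18
prod[9] = 3×max(6,9) = 3×9 = 27
prod[10] = 2×max(8,18) = 2×18 = 36
prod[11] = 2×max(9,27) = 2×27 = 54
One optimal split: 3 + 3 + 3 + 2; product 3×3×3×2 = 54.

54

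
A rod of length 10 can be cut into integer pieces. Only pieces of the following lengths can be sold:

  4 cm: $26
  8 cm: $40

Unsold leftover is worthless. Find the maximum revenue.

52

Let r[k] be the best obtainable value from length k. For each k, try every first piece i and keep the best of price[i] + r[k−i].
r[1] = 0
r[2] = 0
r[3] = 0
r[4] = 26
r[5] = 26
r[6] = 26
r[7] = 26
r[8] = max(26+26, 40+0) = 52
r[9] = max(26+26, 40+0) = 52
r[10] = max(26+26, 40+0) = 52
One optimal cutting: pieces 4 + 4 with 2 cm of scrap → $52.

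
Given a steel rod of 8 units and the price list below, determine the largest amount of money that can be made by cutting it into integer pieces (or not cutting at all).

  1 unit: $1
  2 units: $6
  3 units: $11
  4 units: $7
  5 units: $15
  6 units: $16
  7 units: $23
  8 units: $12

Build v[k] bottom-up: v[k] = max over allowed piece i of (p[i] + v[k−i]).
v[1] = 1
v[2] = 6
v[3] = 11
v[4] = 12  (first piece 1, then v[3]=11)
v[5] = 17  (first piece 2, then v[3]=11)
v[6] = 22  (first piece 3, then v[3]=11)
v[7] = 23  (first piece 1, then v[6]=22)
v[8] = 28  (first piece 2, then v[6]=22)
One optimal cutting: 3 + 3 + 2 → $11 + $11 + $6 = $28.

28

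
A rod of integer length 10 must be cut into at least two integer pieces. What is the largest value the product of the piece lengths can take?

Define P[k] = max over 1≤i<k of i · max(k−i, P[k−i]); the inner max lets the remainder stay uncut if that's better.
P[2] = 1*max(1,0) = 1*1 = 1
P[3] = 1*max(2,1) = 1*2 = 2
P[4] = 2*max(2,1) = 2*2 = 4
P[5] = 2*max(3,2) = 2*3 = 6
P[6] = 3*max(3,2) = 3*3 = 9
P[7] = 2*max(5,6) = 2*6 = 12
P[8] = 2*max(6,9) = 2*9 = 18
P[9] = 3*max(6,9) = 3*9 = 27
P[10] = 2*max(8,18) = 2*18 = 36
One optimal split: 3 + 3 + 2 + 2; product 3*3*2*2 = 36.

36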